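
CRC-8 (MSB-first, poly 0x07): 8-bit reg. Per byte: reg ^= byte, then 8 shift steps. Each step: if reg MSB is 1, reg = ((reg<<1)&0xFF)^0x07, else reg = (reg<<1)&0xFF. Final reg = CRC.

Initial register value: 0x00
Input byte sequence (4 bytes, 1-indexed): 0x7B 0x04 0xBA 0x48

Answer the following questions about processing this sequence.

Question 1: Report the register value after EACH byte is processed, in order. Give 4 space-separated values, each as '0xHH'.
0x66 0x29 0xF0 0x21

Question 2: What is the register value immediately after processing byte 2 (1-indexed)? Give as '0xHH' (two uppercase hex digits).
After byte 1 (0x7B): reg=0x66
After byte 2 (0x04): reg=0x29

Answer: 0x29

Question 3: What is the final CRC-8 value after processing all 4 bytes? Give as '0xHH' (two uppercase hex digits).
After byte 1 (0x7B): reg=0x66
After byte 2 (0x04): reg=0x29
After byte 3 (0xBA): reg=0xF0
After byte 4 (0x48): reg=0x21

Answer: 0x21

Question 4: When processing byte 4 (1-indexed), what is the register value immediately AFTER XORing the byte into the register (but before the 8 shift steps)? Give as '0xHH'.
Answer: 0xB8

Derivation:
Register before byte 4: 0xF0
Byte 4: 0x48
0xF0 XOR 0x48 = 0xB8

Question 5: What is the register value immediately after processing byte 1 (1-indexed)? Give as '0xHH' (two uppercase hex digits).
After byte 1 (0x7B): reg=0x66

Answer: 0x66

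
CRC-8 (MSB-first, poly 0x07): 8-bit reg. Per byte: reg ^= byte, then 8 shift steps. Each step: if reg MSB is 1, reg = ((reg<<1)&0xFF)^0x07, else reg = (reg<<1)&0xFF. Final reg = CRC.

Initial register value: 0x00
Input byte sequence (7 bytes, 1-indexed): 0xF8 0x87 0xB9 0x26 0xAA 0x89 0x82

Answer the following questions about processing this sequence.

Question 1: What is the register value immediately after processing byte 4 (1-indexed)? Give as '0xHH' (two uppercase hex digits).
Answer: 0xAE

Derivation:
After byte 1 (0xF8): reg=0xE6
After byte 2 (0x87): reg=0x20
After byte 3 (0xB9): reg=0xC6
After byte 4 (0x26): reg=0xAE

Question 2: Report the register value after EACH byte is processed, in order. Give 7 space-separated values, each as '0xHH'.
0xE6 0x20 0xC6 0xAE 0x1C 0xE2 0x27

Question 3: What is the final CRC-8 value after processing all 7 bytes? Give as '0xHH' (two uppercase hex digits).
Answer: 0x27

Derivation:
After byte 1 (0xF8): reg=0xE6
After byte 2 (0x87): reg=0x20
After byte 3 (0xB9): reg=0xC6
After byte 4 (0x26): reg=0xAE
After byte 5 (0xAA): reg=0x1C
After byte 6 (0x89): reg=0xE2
After byte 7 (0x82): reg=0x27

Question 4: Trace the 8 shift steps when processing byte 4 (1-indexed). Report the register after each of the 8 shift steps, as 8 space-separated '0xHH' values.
After byte 1 (0xF8): reg=0xE6
After byte 2 (0x87): reg=0x20
After byte 3 (0xB9): reg=0xC6
Register before byte 4: 0xC6
After XOR with byte 0x26: 0xE0

Answer: 0xC7 0x89 0x15 0x2A 0x54 0xA8 0x57 0xAE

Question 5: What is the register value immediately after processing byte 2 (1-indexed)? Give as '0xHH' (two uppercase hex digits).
Answer: 0x20

Derivation:
After byte 1 (0xF8): reg=0xE6
After byte 2 (0x87): reg=0x20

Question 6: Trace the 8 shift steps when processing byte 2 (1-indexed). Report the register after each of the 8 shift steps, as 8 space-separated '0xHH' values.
After byte 1 (0xF8): reg=0xE6
Register before byte 2: 0xE6
After XOR with byte 0x87: 0x61

Answer: 0xC2 0x83 0x01 0x02 0x04 0x08 0x10 0x20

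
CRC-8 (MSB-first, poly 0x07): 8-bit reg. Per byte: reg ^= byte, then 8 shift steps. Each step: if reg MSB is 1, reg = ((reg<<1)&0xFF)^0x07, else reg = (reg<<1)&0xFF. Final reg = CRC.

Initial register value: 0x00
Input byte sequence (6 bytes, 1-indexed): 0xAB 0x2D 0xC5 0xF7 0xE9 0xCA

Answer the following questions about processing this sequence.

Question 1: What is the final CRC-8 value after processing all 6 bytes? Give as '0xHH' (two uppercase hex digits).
Answer: 0x6B

Derivation:
After byte 1 (0xAB): reg=0x58
After byte 2 (0x2D): reg=0x4C
After byte 3 (0xC5): reg=0xB6
After byte 4 (0xF7): reg=0xC0
After byte 5 (0xE9): reg=0xDF
After byte 6 (0xCA): reg=0x6B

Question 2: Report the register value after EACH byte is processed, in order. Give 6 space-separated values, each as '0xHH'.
0x58 0x4C 0xB6 0xC0 0xDF 0x6B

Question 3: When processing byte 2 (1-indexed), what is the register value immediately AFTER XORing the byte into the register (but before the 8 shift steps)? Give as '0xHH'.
Answer: 0x75

Derivation:
Register before byte 2: 0x58
Byte 2: 0x2D
0x58 XOR 0x2D = 0x75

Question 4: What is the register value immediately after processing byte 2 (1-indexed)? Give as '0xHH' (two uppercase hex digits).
Answer: 0x4C

Derivation:
After byte 1 (0xAB): reg=0x58
After byte 2 (0x2D): reg=0x4C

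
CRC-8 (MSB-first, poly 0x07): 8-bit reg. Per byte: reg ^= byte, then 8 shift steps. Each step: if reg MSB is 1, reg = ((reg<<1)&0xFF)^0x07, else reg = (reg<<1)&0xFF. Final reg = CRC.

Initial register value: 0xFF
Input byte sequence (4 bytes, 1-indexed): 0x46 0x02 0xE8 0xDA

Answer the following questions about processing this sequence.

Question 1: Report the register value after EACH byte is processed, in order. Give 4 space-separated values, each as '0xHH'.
0x26 0xFC 0x6C 0x0B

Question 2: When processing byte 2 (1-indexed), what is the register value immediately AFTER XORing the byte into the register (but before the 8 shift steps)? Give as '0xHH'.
Register before byte 2: 0x26
Byte 2: 0x02
0x26 XOR 0x02 = 0x24

Answer: 0x24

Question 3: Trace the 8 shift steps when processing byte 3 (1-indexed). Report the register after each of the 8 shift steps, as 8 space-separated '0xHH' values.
After byte 1 (0x46): reg=0x26
After byte 2 (0x02): reg=0xFC
Register before byte 3: 0xFC
After XOR with byte 0xE8: 0x14

Answer: 0x28 0x50 0xA0 0x47 0x8E 0x1B 0x36 0x6C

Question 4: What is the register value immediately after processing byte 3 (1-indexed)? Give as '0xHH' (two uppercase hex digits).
After byte 1 (0x46): reg=0x26
After byte 2 (0x02): reg=0xFC
After byte 3 (0xE8): reg=0x6C

Answer: 0x6C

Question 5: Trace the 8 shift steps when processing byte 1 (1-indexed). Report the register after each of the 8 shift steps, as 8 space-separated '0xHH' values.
Register before byte 1: 0xFF
After XOR with byte 0x46: 0xB9

Answer: 0x75 0xEA 0xD3 0xA1 0x45 0x8A 0x13 0x26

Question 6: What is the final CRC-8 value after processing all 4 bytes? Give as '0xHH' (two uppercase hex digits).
Answer: 0x0B

Derivation:
After byte 1 (0x46): reg=0x26
After byte 2 (0x02): reg=0xFC
After byte 3 (0xE8): reg=0x6C
After byte 4 (0xDA): reg=0x0B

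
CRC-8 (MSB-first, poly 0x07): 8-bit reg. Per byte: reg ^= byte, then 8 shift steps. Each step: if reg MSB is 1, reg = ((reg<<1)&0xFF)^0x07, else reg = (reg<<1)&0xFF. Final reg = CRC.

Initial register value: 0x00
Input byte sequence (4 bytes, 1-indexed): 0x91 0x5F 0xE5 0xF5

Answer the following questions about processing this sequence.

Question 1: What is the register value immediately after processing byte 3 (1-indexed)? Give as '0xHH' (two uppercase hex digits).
After byte 1 (0x91): reg=0xFE
After byte 2 (0x5F): reg=0x6E
After byte 3 (0xE5): reg=0xB8

Answer: 0xB8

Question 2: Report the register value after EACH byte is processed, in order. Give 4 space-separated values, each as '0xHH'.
0xFE 0x6E 0xB8 0xE4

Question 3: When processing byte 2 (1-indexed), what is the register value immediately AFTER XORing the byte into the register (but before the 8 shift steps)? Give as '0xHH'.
Register before byte 2: 0xFE
Byte 2: 0x5F
0xFE XOR 0x5F = 0xA1

Answer: 0xA1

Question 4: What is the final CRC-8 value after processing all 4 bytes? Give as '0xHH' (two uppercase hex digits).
Answer: 0xE4

Derivation:
After byte 1 (0x91): reg=0xFE
After byte 2 (0x5F): reg=0x6E
After byte 3 (0xE5): reg=0xB8
After byte 4 (0xF5): reg=0xE4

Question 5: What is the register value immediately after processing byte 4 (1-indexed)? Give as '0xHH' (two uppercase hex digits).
After byte 1 (0x91): reg=0xFE
After byte 2 (0x5F): reg=0x6E
After byte 3 (0xE5): reg=0xB8
After byte 4 (0xF5): reg=0xE4

Answer: 0xE4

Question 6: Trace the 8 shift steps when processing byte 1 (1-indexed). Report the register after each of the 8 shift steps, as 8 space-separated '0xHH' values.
Answer: 0x25 0x4A 0x94 0x2F 0x5E 0xBC 0x7F 0xFE

Derivation:
Register before byte 1: 0x00
After XOR with byte 0x91: 0x91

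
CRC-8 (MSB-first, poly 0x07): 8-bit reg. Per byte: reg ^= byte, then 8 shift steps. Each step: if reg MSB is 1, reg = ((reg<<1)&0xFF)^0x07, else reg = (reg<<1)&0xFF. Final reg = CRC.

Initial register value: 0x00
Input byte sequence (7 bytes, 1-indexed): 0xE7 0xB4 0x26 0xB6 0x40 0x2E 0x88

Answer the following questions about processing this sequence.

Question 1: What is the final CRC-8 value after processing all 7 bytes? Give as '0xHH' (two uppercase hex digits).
After byte 1 (0xE7): reg=0xBB
After byte 2 (0xB4): reg=0x2D
After byte 3 (0x26): reg=0x31
After byte 4 (0xB6): reg=0x9C
After byte 5 (0x40): reg=0x1A
After byte 6 (0x2E): reg=0x8C
After byte 7 (0x88): reg=0x1C

Answer: 0x1C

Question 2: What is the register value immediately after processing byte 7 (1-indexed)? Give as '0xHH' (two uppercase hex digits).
Answer: 0x1C

Derivation:
After byte 1 (0xE7): reg=0xBB
After byte 2 (0xB4): reg=0x2D
After byte 3 (0x26): reg=0x31
After byte 4 (0xB6): reg=0x9C
After byte 5 (0x40): reg=0x1A
After byte 6 (0x2E): reg=0x8C
After byte 7 (0x88): reg=0x1C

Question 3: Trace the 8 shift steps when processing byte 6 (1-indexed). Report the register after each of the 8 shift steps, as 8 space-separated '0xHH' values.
Answer: 0x68 0xD0 0xA7 0x49 0x92 0x23 0x46 0x8C

Derivation:
After byte 1 (0xE7): reg=0xBB
After byte 2 (0xB4): reg=0x2D
After byte 3 (0x26): reg=0x31
After byte 4 (0xB6): reg=0x9C
After byte 5 (0x40): reg=0x1A
Register before byte 6: 0x1A
After XOR with byte 0x2E: 0x34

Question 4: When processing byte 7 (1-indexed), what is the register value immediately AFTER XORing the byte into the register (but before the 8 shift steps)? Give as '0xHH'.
Answer: 0x04

Derivation:
Register before byte 7: 0x8C
Byte 7: 0x88
0x8C XOR 0x88 = 0x04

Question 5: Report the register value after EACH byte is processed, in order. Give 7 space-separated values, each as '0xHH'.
0xBB 0x2D 0x31 0x9C 0x1A 0x8C 0x1C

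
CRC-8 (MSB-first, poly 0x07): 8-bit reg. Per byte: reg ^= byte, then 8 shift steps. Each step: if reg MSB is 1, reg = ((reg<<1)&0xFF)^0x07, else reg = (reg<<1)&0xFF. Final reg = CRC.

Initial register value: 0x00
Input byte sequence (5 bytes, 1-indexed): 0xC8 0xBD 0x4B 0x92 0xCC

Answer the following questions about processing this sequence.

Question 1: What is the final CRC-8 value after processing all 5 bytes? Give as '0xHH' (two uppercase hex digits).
After byte 1 (0xC8): reg=0x76
After byte 2 (0xBD): reg=0x7F
After byte 3 (0x4B): reg=0x8C
After byte 4 (0x92): reg=0x5A
After byte 5 (0xCC): reg=0xEB

Answer: 0xEB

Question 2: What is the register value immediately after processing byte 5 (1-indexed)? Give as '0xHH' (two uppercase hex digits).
After byte 1 (0xC8): reg=0x76
After byte 2 (0xBD): reg=0x7F
After byte 3 (0x4B): reg=0x8C
After byte 4 (0x92): reg=0x5A
After byte 5 (0xCC): reg=0xEB

Answer: 0xEB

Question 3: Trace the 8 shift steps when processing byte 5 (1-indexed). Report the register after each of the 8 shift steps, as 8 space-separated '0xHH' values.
Answer: 0x2B 0x56 0xAC 0x5F 0xBE 0x7B 0xF6 0xEB

Derivation:
After byte 1 (0xC8): reg=0x76
After byte 2 (0xBD): reg=0x7F
After byte 3 (0x4B): reg=0x8C
After byte 4 (0x92): reg=0x5A
Register before byte 5: 0x5A
After XOR with byte 0xCC: 0x96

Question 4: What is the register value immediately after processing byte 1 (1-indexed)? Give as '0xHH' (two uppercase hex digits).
Answer: 0x76

Derivation:
After byte 1 (0xC8): reg=0x76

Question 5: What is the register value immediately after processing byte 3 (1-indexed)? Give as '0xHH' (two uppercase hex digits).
After byte 1 (0xC8): reg=0x76
After byte 2 (0xBD): reg=0x7F
After byte 3 (0x4B): reg=0x8C

Answer: 0x8C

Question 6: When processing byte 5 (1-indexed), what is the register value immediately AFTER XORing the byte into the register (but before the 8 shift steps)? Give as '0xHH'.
Answer: 0x96

Derivation:
Register before byte 5: 0x5A
Byte 5: 0xCC
0x5A XOR 0xCC = 0x96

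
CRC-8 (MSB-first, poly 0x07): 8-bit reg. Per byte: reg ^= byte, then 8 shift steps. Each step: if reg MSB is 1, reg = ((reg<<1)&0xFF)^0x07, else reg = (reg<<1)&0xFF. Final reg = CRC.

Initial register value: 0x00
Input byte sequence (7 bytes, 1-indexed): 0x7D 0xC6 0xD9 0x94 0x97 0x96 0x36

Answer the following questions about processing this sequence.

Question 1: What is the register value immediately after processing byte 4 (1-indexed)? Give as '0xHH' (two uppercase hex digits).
Answer: 0xDE

Derivation:
After byte 1 (0x7D): reg=0x74
After byte 2 (0xC6): reg=0x17
After byte 3 (0xD9): reg=0x64
After byte 4 (0x94): reg=0xDE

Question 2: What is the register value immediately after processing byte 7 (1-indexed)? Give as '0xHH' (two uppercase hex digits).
Answer: 0xA1

Derivation:
After byte 1 (0x7D): reg=0x74
After byte 2 (0xC6): reg=0x17
After byte 3 (0xD9): reg=0x64
After byte 4 (0x94): reg=0xDE
After byte 5 (0x97): reg=0xF8
After byte 6 (0x96): reg=0x0D
After byte 7 (0x36): reg=0xA1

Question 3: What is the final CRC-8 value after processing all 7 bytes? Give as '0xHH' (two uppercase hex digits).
After byte 1 (0x7D): reg=0x74
After byte 2 (0xC6): reg=0x17
After byte 3 (0xD9): reg=0x64
After byte 4 (0x94): reg=0xDE
After byte 5 (0x97): reg=0xF8
After byte 6 (0x96): reg=0x0D
After byte 7 (0x36): reg=0xA1

Answer: 0xA1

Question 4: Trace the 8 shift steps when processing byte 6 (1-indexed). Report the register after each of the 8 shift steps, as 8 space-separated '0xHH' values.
After byte 1 (0x7D): reg=0x74
After byte 2 (0xC6): reg=0x17
After byte 3 (0xD9): reg=0x64
After byte 4 (0x94): reg=0xDE
After byte 5 (0x97): reg=0xF8
Register before byte 6: 0xF8
After XOR with byte 0x96: 0x6E

Answer: 0xDC 0xBF 0x79 0xF2 0xE3 0xC1 0x85 0x0D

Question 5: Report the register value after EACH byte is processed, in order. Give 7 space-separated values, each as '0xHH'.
0x74 0x17 0x64 0xDE 0xF8 0x0D 0xA1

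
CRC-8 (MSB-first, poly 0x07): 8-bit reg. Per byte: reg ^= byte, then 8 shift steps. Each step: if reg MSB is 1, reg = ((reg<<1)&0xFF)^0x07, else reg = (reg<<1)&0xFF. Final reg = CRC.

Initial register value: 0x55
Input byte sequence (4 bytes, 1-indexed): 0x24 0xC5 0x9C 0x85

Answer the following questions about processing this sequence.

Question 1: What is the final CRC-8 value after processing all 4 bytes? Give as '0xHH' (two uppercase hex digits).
Answer: 0xE6

Derivation:
After byte 1 (0x24): reg=0x50
After byte 2 (0xC5): reg=0xE2
After byte 3 (0x9C): reg=0x7D
After byte 4 (0x85): reg=0xE6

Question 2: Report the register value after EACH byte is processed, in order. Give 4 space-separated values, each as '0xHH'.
0x50 0xE2 0x7D 0xE6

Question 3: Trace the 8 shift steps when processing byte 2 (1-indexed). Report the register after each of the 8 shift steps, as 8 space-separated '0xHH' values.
After byte 1 (0x24): reg=0x50
Register before byte 2: 0x50
After XOR with byte 0xC5: 0x95

Answer: 0x2D 0x5A 0xB4 0x6F 0xDE 0xBB 0x71 0xE2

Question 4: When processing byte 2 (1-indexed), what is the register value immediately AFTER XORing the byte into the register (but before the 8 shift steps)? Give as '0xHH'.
Register before byte 2: 0x50
Byte 2: 0xC5
0x50 XOR 0xC5 = 0x95

Answer: 0x95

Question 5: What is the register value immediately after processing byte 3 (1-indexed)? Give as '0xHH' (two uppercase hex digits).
After byte 1 (0x24): reg=0x50
After byte 2 (0xC5): reg=0xE2
After byte 3 (0x9C): reg=0x7D

Answer: 0x7D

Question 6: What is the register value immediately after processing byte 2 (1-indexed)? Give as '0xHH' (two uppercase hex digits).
Answer: 0xE2

Derivation:
After byte 1 (0x24): reg=0x50
After byte 2 (0xC5): reg=0xE2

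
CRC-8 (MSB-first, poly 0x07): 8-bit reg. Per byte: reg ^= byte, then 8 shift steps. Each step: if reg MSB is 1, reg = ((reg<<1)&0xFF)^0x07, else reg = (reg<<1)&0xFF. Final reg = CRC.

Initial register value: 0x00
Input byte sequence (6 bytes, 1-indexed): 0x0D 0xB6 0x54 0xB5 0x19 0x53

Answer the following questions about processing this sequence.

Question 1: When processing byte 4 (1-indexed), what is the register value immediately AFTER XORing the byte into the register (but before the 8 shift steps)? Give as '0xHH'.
Answer: 0xBE

Derivation:
Register before byte 4: 0x0B
Byte 4: 0xB5
0x0B XOR 0xB5 = 0xBE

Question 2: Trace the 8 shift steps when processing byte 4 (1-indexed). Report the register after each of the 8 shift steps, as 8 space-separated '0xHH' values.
Answer: 0x7B 0xF6 0xEB 0xD1 0xA5 0x4D 0x9A 0x33

Derivation:
After byte 1 (0x0D): reg=0x23
After byte 2 (0xB6): reg=0xE2
After byte 3 (0x54): reg=0x0B
Register before byte 4: 0x0B
After XOR with byte 0xB5: 0xBE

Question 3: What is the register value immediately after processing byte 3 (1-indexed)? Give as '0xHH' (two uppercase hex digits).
Answer: 0x0B

Derivation:
After byte 1 (0x0D): reg=0x23
After byte 2 (0xB6): reg=0xE2
After byte 3 (0x54): reg=0x0B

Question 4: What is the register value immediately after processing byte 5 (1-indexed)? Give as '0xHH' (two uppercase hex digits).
Answer: 0xD6

Derivation:
After byte 1 (0x0D): reg=0x23
After byte 2 (0xB6): reg=0xE2
After byte 3 (0x54): reg=0x0B
After byte 4 (0xB5): reg=0x33
After byte 5 (0x19): reg=0xD6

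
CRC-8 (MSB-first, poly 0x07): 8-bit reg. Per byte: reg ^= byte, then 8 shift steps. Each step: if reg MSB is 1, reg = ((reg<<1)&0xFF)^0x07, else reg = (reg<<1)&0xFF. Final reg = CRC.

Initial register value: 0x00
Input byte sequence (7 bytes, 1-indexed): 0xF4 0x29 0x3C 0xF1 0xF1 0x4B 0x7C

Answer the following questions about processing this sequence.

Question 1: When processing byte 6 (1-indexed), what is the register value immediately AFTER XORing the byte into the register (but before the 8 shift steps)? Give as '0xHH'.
Answer: 0x66

Derivation:
Register before byte 6: 0x2D
Byte 6: 0x4B
0x2D XOR 0x4B = 0x66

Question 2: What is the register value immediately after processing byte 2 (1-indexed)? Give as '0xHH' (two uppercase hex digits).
Answer: 0x9F

Derivation:
After byte 1 (0xF4): reg=0xC2
After byte 2 (0x29): reg=0x9F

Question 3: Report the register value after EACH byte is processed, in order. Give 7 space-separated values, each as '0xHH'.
0xC2 0x9F 0x60 0xFE 0x2D 0x35 0xF8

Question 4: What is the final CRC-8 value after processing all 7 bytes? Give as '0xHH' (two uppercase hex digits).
Answer: 0xF8

Derivation:
After byte 1 (0xF4): reg=0xC2
After byte 2 (0x29): reg=0x9F
After byte 3 (0x3C): reg=0x60
After byte 4 (0xF1): reg=0xFE
After byte 5 (0xF1): reg=0x2D
After byte 6 (0x4B): reg=0x35
After byte 7 (0x7C): reg=0xF8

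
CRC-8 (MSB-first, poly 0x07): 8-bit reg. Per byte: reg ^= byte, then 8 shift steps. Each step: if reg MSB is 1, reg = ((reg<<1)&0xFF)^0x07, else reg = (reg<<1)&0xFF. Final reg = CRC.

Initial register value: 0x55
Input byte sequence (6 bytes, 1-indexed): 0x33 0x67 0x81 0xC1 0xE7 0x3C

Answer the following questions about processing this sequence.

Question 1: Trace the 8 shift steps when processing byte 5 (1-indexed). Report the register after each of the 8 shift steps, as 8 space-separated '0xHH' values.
After byte 1 (0x33): reg=0x35
After byte 2 (0x67): reg=0xB9
After byte 3 (0x81): reg=0xA8
After byte 4 (0xC1): reg=0x18
Register before byte 5: 0x18
After XOR with byte 0xE7: 0xFF

Answer: 0xF9 0xF5 0xED 0xDD 0xBD 0x7D 0xFA 0xF3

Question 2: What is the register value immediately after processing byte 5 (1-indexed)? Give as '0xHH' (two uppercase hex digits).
Answer: 0xF3

Derivation:
After byte 1 (0x33): reg=0x35
After byte 2 (0x67): reg=0xB9
After byte 3 (0x81): reg=0xA8
After byte 4 (0xC1): reg=0x18
After byte 5 (0xE7): reg=0xF3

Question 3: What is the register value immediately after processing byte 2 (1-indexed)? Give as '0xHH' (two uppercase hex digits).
Answer: 0xB9

Derivation:
After byte 1 (0x33): reg=0x35
After byte 2 (0x67): reg=0xB9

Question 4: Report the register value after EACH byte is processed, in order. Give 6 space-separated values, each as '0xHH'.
0x35 0xB9 0xA8 0x18 0xF3 0x63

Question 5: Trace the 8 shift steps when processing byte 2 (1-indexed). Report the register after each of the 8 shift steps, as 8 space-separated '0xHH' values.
After byte 1 (0x33): reg=0x35
Register before byte 2: 0x35
After XOR with byte 0x67: 0x52

Answer: 0xA4 0x4F 0x9E 0x3B 0x76 0xEC 0xDF 0xB9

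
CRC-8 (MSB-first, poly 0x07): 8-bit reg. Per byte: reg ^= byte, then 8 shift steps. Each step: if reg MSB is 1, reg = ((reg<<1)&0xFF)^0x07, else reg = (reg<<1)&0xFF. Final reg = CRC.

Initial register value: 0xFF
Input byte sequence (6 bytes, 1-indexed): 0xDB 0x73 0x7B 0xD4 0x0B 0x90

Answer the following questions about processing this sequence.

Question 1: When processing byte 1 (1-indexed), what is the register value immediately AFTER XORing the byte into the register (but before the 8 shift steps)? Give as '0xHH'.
Answer: 0x24

Derivation:
Register before byte 1: 0xFF
Byte 1: 0xDB
0xFF XOR 0xDB = 0x24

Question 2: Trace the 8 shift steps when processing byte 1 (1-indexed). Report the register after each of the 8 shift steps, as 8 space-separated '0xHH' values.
Answer: 0x48 0x90 0x27 0x4E 0x9C 0x3F 0x7E 0xFC

Derivation:
Register before byte 1: 0xFF
After XOR with byte 0xDB: 0x24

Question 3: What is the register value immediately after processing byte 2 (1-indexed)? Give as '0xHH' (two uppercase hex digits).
After byte 1 (0xDB): reg=0xFC
After byte 2 (0x73): reg=0xA4

Answer: 0xA4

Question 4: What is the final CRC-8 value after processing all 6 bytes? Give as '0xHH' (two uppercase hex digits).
Answer: 0xF5

Derivation:
After byte 1 (0xDB): reg=0xFC
After byte 2 (0x73): reg=0xA4
After byte 3 (0x7B): reg=0x13
After byte 4 (0xD4): reg=0x5B
After byte 5 (0x0B): reg=0xB7
After byte 6 (0x90): reg=0xF5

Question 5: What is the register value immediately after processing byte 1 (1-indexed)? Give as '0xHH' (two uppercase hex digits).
Answer: 0xFC

Derivation:
After byte 1 (0xDB): reg=0xFC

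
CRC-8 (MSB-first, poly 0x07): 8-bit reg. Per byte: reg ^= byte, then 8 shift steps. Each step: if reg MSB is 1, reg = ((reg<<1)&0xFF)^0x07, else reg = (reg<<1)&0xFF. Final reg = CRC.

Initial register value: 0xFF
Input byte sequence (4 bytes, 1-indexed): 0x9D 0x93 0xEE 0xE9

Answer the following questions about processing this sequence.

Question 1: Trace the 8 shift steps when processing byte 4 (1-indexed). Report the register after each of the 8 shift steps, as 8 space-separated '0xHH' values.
Answer: 0x47 0x8E 0x1B 0x36 0x6C 0xD8 0xB7 0x69

Derivation:
After byte 1 (0x9D): reg=0x29
After byte 2 (0x93): reg=0x2F
After byte 3 (0xEE): reg=0x49
Register before byte 4: 0x49
After XOR with byte 0xE9: 0xA0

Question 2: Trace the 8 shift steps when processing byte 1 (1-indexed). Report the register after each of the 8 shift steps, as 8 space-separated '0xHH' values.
Register before byte 1: 0xFF
After XOR with byte 0x9D: 0x62

Answer: 0xC4 0x8F 0x19 0x32 0x64 0xC8 0x97 0x29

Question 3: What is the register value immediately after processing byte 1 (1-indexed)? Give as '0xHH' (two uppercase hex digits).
After byte 1 (0x9D): reg=0x29

Answer: 0x29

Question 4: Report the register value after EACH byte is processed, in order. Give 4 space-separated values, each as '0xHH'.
0x29 0x2F 0x49 0x69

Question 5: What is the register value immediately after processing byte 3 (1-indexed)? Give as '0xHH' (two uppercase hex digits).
Answer: 0x49

Derivation:
After byte 1 (0x9D): reg=0x29
After byte 2 (0x93): reg=0x2F
After byte 3 (0xEE): reg=0x49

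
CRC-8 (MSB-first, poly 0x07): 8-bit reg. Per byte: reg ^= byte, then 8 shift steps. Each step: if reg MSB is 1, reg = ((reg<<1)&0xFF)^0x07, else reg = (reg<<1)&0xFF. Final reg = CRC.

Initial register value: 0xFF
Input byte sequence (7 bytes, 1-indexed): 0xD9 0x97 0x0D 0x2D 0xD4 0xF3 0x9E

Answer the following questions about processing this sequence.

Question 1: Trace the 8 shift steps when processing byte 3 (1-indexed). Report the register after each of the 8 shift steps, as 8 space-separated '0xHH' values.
Answer: 0x62 0xC4 0x8F 0x19 0x32 0x64 0xC8 0x97

Derivation:
After byte 1 (0xD9): reg=0xF2
After byte 2 (0x97): reg=0x3C
Register before byte 3: 0x3C
After XOR with byte 0x0D: 0x31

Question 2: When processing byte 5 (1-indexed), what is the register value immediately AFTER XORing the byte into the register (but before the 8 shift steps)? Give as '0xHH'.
Answer: 0xFB

Derivation:
Register before byte 5: 0x2F
Byte 5: 0xD4
0x2F XOR 0xD4 = 0xFB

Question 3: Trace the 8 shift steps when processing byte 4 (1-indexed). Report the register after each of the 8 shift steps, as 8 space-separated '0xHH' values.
Answer: 0x73 0xE6 0xCB 0x91 0x25 0x4A 0x94 0x2F

Derivation:
After byte 1 (0xD9): reg=0xF2
After byte 2 (0x97): reg=0x3C
After byte 3 (0x0D): reg=0x97
Register before byte 4: 0x97
After XOR with byte 0x2D: 0xBA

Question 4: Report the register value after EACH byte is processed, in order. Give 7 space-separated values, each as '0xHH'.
0xF2 0x3C 0x97 0x2F 0xEF 0x54 0x78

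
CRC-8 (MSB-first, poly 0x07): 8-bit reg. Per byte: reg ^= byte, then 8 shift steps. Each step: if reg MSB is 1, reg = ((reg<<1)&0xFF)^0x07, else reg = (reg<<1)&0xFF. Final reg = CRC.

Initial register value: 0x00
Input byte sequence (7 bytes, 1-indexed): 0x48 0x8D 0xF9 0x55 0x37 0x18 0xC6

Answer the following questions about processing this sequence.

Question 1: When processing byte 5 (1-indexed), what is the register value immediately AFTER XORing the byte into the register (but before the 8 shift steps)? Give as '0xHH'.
Answer: 0x83

Derivation:
Register before byte 5: 0xB4
Byte 5: 0x37
0xB4 XOR 0x37 = 0x83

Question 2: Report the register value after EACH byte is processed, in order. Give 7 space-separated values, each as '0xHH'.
0xFF 0x59 0x69 0xB4 0x80 0xC1 0x15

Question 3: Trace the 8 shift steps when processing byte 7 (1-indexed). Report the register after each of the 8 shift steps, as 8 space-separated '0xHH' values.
Answer: 0x0E 0x1C 0x38 0x70 0xE0 0xC7 0x89 0x15

Derivation:
After byte 1 (0x48): reg=0xFF
After byte 2 (0x8D): reg=0x59
After byte 3 (0xF9): reg=0x69
After byte 4 (0x55): reg=0xB4
After byte 5 (0x37): reg=0x80
After byte 6 (0x18): reg=0xC1
Register before byte 7: 0xC1
After XOR with byte 0xC6: 0x07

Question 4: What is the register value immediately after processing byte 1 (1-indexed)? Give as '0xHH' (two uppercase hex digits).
After byte 1 (0x48): reg=0xFF

Answer: 0xFF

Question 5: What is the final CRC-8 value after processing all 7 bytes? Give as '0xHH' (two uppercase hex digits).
Answer: 0x15

Derivation:
After byte 1 (0x48): reg=0xFF
After byte 2 (0x8D): reg=0x59
After byte 3 (0xF9): reg=0x69
After byte 4 (0x55): reg=0xB4
After byte 5 (0x37): reg=0x80
After byte 6 (0x18): reg=0xC1
After byte 7 (0xC6): reg=0x15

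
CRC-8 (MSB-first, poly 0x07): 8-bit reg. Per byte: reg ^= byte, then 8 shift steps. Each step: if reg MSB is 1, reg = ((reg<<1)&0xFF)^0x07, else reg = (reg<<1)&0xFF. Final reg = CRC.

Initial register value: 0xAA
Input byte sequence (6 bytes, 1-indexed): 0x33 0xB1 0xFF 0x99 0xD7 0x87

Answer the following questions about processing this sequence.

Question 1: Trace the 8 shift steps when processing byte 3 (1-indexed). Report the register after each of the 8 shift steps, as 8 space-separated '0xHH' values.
After byte 1 (0x33): reg=0xC6
After byte 2 (0xB1): reg=0x42
Register before byte 3: 0x42
After XOR with byte 0xFF: 0xBD

Answer: 0x7D 0xFA 0xF3 0xE1 0xC5 0x8D 0x1D 0x3A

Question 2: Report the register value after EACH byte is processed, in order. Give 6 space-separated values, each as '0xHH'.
0xC6 0x42 0x3A 0x60 0x0C 0xB8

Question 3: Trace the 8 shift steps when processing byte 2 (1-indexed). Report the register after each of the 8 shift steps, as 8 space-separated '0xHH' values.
After byte 1 (0x33): reg=0xC6
Register before byte 2: 0xC6
After XOR with byte 0xB1: 0x77

Answer: 0xEE 0xDB 0xB1 0x65 0xCA 0x93 0x21 0x42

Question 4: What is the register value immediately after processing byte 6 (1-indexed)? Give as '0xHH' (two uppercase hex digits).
After byte 1 (0x33): reg=0xC6
After byte 2 (0xB1): reg=0x42
After byte 3 (0xFF): reg=0x3A
After byte 4 (0x99): reg=0x60
After byte 5 (0xD7): reg=0x0C
After byte 6 (0x87): reg=0xB8

Answer: 0xB8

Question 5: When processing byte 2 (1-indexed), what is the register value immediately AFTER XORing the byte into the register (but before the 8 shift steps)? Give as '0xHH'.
Register before byte 2: 0xC6
Byte 2: 0xB1
0xC6 XOR 0xB1 = 0x77

Answer: 0x77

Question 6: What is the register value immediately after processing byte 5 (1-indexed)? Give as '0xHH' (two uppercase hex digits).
After byte 1 (0x33): reg=0xC6
After byte 2 (0xB1): reg=0x42
After byte 3 (0xFF): reg=0x3A
After byte 4 (0x99): reg=0x60
After byte 5 (0xD7): reg=0x0C

Answer: 0x0C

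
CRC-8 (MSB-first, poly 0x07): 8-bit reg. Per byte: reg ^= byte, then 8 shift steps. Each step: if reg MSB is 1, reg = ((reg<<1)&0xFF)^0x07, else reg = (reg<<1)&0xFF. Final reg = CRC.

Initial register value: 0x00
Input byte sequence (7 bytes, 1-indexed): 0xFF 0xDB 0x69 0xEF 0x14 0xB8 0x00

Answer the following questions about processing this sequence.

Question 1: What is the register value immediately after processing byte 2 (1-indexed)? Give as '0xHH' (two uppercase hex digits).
Answer: 0xD8

Derivation:
After byte 1 (0xFF): reg=0xF3
After byte 2 (0xDB): reg=0xD8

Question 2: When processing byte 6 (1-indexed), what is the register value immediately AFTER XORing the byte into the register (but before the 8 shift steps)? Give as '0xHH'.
Register before byte 6: 0x6D
Byte 6: 0xB8
0x6D XOR 0xB8 = 0xD5

Answer: 0xD5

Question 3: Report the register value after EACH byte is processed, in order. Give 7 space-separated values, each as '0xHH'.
0xF3 0xD8 0x1E 0xD9 0x6D 0x25 0xFB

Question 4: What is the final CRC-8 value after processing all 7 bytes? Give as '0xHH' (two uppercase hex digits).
Answer: 0xFB

Derivation:
After byte 1 (0xFF): reg=0xF3
After byte 2 (0xDB): reg=0xD8
After byte 3 (0x69): reg=0x1E
After byte 4 (0xEF): reg=0xD9
After byte 5 (0x14): reg=0x6D
After byte 6 (0xB8): reg=0x25
After byte 7 (0x00): reg=0xFB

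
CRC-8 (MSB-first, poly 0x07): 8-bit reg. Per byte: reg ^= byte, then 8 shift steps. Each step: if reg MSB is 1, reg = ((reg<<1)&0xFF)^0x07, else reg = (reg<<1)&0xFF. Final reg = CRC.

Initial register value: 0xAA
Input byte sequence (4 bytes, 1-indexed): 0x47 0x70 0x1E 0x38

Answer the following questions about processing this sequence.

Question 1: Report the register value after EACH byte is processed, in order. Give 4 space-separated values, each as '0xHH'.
0x8D 0xFD 0xA7 0xD4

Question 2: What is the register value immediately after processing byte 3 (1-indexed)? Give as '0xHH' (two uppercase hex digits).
After byte 1 (0x47): reg=0x8D
After byte 2 (0x70): reg=0xFD
After byte 3 (0x1E): reg=0xA7

Answer: 0xA7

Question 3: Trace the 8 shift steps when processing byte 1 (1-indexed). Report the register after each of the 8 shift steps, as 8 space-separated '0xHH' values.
Answer: 0xDD 0xBD 0x7D 0xFA 0xF3 0xE1 0xC5 0x8D

Derivation:
Register before byte 1: 0xAA
After XOR with byte 0x47: 0xED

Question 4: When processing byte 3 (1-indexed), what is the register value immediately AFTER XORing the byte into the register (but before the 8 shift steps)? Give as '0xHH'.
Answer: 0xE3

Derivation:
Register before byte 3: 0xFD
Byte 3: 0x1E
0xFD XOR 0x1E = 0xE3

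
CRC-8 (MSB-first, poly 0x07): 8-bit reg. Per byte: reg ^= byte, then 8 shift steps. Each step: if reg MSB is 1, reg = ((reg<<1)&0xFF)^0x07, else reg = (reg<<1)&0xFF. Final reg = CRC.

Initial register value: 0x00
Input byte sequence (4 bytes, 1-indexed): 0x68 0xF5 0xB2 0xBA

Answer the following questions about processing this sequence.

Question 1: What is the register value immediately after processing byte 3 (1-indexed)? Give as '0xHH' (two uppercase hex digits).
Answer: 0xD6

Derivation:
After byte 1 (0x68): reg=0x1F
After byte 2 (0xF5): reg=0x98
After byte 3 (0xB2): reg=0xD6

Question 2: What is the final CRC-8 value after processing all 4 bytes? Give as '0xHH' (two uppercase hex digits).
After byte 1 (0x68): reg=0x1F
After byte 2 (0xF5): reg=0x98
After byte 3 (0xB2): reg=0xD6
After byte 4 (0xBA): reg=0x03

Answer: 0x03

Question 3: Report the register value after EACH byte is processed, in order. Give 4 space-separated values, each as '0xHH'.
0x1F 0x98 0xD6 0x03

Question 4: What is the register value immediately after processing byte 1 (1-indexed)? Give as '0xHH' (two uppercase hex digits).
After byte 1 (0x68): reg=0x1F

Answer: 0x1F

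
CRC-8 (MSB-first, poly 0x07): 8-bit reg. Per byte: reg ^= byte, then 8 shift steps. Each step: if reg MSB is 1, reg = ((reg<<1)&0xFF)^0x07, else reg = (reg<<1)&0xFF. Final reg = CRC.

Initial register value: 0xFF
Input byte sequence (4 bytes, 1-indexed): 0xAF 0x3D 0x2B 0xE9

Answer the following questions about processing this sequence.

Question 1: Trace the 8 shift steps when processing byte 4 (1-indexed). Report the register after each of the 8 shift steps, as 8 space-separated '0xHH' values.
Answer: 0x18 0x30 0x60 0xC0 0x87 0x09 0x12 0x24

Derivation:
After byte 1 (0xAF): reg=0xB7
After byte 2 (0x3D): reg=0xBF
After byte 3 (0x2B): reg=0xE5
Register before byte 4: 0xE5
After XOR with byte 0xE9: 0x0C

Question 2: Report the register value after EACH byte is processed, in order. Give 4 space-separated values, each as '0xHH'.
0xB7 0xBF 0xE5 0x24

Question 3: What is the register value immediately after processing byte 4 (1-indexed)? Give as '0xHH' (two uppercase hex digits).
After byte 1 (0xAF): reg=0xB7
After byte 2 (0x3D): reg=0xBF
After byte 3 (0x2B): reg=0xE5
After byte 4 (0xE9): reg=0x24

Answer: 0x24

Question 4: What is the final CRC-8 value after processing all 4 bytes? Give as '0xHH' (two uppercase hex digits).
Answer: 0x24

Derivation:
After byte 1 (0xAF): reg=0xB7
After byte 2 (0x3D): reg=0xBF
After byte 3 (0x2B): reg=0xE5
After byte 4 (0xE9): reg=0x24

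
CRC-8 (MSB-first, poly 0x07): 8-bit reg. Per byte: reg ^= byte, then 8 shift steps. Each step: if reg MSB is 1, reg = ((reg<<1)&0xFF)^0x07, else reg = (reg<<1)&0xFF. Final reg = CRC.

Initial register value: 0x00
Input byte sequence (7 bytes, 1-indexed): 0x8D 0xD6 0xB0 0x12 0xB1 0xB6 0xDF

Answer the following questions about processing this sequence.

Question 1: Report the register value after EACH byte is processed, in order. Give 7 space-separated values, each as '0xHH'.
0xAA 0x73 0x47 0xAC 0x53 0xB5 0x11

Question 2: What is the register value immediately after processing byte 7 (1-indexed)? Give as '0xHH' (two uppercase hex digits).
Answer: 0x11

Derivation:
After byte 1 (0x8D): reg=0xAA
After byte 2 (0xD6): reg=0x73
After byte 3 (0xB0): reg=0x47
After byte 4 (0x12): reg=0xAC
After byte 5 (0xB1): reg=0x53
After byte 6 (0xB6): reg=0xB5
After byte 7 (0xDF): reg=0x11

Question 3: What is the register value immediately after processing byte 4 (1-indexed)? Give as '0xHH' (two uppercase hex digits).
After byte 1 (0x8D): reg=0xAA
After byte 2 (0xD6): reg=0x73
After byte 3 (0xB0): reg=0x47
After byte 4 (0x12): reg=0xAC

Answer: 0xAC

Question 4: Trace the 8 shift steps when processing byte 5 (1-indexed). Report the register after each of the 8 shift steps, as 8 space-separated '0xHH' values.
Answer: 0x3A 0x74 0xE8 0xD7 0xA9 0x55 0xAA 0x53

Derivation:
After byte 1 (0x8D): reg=0xAA
After byte 2 (0xD6): reg=0x73
After byte 3 (0xB0): reg=0x47
After byte 4 (0x12): reg=0xAC
Register before byte 5: 0xAC
After XOR with byte 0xB1: 0x1D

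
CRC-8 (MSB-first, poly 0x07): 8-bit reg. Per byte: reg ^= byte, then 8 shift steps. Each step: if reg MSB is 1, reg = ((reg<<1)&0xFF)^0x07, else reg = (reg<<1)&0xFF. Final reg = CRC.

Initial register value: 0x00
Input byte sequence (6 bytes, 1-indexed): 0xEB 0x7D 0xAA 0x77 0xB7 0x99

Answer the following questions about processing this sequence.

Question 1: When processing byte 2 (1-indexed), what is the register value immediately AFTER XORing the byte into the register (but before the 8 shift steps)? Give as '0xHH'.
Answer: 0xE2

Derivation:
Register before byte 2: 0x9F
Byte 2: 0x7D
0x9F XOR 0x7D = 0xE2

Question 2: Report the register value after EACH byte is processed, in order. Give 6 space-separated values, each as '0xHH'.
0x9F 0xA0 0x36 0xC0 0x42 0x0F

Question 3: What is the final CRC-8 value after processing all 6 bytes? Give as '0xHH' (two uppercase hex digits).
After byte 1 (0xEB): reg=0x9F
After byte 2 (0x7D): reg=0xA0
After byte 3 (0xAA): reg=0x36
After byte 4 (0x77): reg=0xC0
After byte 5 (0xB7): reg=0x42
After byte 6 (0x99): reg=0x0F

Answer: 0x0F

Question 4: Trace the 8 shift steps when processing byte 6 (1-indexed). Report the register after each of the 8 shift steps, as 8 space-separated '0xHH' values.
After byte 1 (0xEB): reg=0x9F
After byte 2 (0x7D): reg=0xA0
After byte 3 (0xAA): reg=0x36
After byte 4 (0x77): reg=0xC0
After byte 5 (0xB7): reg=0x42
Register before byte 6: 0x42
After XOR with byte 0x99: 0xDB

Answer: 0xB1 0x65 0xCA 0x93 0x21 0x42 0x84 0x0F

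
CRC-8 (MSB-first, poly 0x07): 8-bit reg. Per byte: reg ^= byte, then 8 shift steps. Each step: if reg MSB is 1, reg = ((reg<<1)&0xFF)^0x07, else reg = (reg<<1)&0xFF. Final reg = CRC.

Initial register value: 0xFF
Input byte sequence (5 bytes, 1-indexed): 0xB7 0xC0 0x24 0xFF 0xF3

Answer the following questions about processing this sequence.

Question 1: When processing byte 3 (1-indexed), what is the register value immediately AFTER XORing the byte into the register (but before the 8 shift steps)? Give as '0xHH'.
Answer: 0x99

Derivation:
Register before byte 3: 0xBD
Byte 3: 0x24
0xBD XOR 0x24 = 0x99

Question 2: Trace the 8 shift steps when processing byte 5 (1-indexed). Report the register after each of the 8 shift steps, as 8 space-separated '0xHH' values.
After byte 1 (0xB7): reg=0xFF
After byte 2 (0xC0): reg=0xBD
After byte 3 (0x24): reg=0xC6
After byte 4 (0xFF): reg=0xAF
Register before byte 5: 0xAF
After XOR with byte 0xF3: 0x5C

Answer: 0xB8 0x77 0xEE 0xDB 0xB1 0x65 0xCA 0x93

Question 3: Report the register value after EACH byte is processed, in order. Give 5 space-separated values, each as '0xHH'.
0xFF 0xBD 0xC6 0xAF 0x93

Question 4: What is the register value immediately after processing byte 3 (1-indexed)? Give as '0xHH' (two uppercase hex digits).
After byte 1 (0xB7): reg=0xFF
After byte 2 (0xC0): reg=0xBD
After byte 3 (0x24): reg=0xC6

Answer: 0xC6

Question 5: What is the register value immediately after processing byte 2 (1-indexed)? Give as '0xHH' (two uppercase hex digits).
After byte 1 (0xB7): reg=0xFF
After byte 2 (0xC0): reg=0xBD

Answer: 0xBD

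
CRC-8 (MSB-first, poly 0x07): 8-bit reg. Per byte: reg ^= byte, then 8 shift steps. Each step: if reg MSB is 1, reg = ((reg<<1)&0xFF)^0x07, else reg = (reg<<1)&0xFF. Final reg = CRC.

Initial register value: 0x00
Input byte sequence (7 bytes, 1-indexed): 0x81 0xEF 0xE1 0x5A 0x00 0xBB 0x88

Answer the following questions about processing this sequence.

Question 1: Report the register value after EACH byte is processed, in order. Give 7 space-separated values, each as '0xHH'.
0x8E 0x20 0x49 0x79 0x68 0x37 0x34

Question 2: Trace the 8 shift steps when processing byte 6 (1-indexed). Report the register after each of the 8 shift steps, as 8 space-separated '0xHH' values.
Answer: 0xA1 0x45 0x8A 0x13 0x26 0x4C 0x98 0x37

Derivation:
After byte 1 (0x81): reg=0x8E
After byte 2 (0xEF): reg=0x20
After byte 3 (0xE1): reg=0x49
After byte 4 (0x5A): reg=0x79
After byte 5 (0x00): reg=0x68
Register before byte 6: 0x68
After XOR with byte 0xBB: 0xD3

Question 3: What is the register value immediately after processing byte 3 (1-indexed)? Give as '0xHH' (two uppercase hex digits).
Answer: 0x49

Derivation:
After byte 1 (0x81): reg=0x8E
After byte 2 (0xEF): reg=0x20
After byte 3 (0xE1): reg=0x49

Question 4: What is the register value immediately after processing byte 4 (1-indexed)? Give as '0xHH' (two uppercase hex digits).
After byte 1 (0x81): reg=0x8E
After byte 2 (0xEF): reg=0x20
After byte 3 (0xE1): reg=0x49
After byte 4 (0x5A): reg=0x79

Answer: 0x79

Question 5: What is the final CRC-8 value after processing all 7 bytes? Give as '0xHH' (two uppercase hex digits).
After byte 1 (0x81): reg=0x8E
After byte 2 (0xEF): reg=0x20
After byte 3 (0xE1): reg=0x49
After byte 4 (0x5A): reg=0x79
After byte 5 (0x00): reg=0x68
After byte 6 (0xBB): reg=0x37
After byte 7 (0x88): reg=0x34

Answer: 0x34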